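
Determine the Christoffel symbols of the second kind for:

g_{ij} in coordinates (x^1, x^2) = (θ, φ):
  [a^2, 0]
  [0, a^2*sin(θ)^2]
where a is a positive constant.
Using Γ^k_{ij} = (1/2) g^{km} (∂_i g_{mj} + ∂_j g_{mi} - ∂_m g_{ij}); the metric is diagonal, so only the m = k term contributes.
Non-zero symbols (using the symmetry Γ^k_{ij} = Γ^k_{ji}):
Γ^θ_{φ φ} = (1/2) g^{θθ} (∂_φ g_{θφ} + ∂_φ g_{θφ} - ∂_θ g_{φφ}) = (1/2)(1/a^2)((0) + (0) - (a^2*sin(2*θ))) = -sin(2*θ)/2
Γ^φ_{θ φ} = (1/2) g^{φφ} (∂_θ g_{φφ} + ∂_φ g_{φθ} - ∂_φ g_{θφ}) = (1/2)(1/(a^2*sin(θ)^2))((a^2*sin(2*θ)) + (0) - (0)) = 1/tan(θ)
All other Christoffel symbols are zero.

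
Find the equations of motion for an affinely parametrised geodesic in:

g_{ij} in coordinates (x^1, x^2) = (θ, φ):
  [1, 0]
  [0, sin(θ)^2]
Geodesic equation: d^2x^k/dλ^2 + Γ^k_{ij} (dx^i/dλ)(dx^j/dλ) = 0.
Non-zero Christoffel symbols:
Γ^θ_{φ φ} = -sin(2*θ)/2
Γ^φ_{θ φ} = 1/tan(θ)
Substituting (the symmetric pair Γ^k_{ij}, Γ^k_{ji} combines into a factor 2):
d^2θ/dλ^2 - (sin(2*θ)/2) (dφ/dλ)^2 = 0
d^2φ/dλ^2 + (2/tan(θ)) (dθ/dλ)(dφ/dλ) = 0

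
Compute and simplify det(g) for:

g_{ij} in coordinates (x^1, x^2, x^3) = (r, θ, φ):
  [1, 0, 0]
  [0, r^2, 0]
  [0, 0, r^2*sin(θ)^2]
Diagonal metric: det(g) = g_{11}·g_{22}·g_{33}
= (1)·(r^2)·(r^2*sin(θ)^2)
det(g) = r^4*sin(θ)^2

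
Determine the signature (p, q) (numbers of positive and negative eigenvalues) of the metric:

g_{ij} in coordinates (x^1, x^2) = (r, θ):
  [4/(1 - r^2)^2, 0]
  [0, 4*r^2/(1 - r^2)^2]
The metric is diagonal, so its eigenvalues are the diagonal entries: 4/(1 - r^2)^2, 4*r^2/(1 - r^2)^2 (at a generic point, where coordinate-dependent entries are positive).
2 positive, 0 negative.
(2, 0) - Riemannian (positive definite)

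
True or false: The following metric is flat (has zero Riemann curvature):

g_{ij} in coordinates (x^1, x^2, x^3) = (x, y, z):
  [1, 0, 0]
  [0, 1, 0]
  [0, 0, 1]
All metric components are constant, so every Christoffel symbol vanishes and R^i_{jkl} = 0.
True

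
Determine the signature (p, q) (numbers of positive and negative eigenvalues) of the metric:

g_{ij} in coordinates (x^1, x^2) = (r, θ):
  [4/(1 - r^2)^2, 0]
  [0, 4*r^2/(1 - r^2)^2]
The metric is diagonal, so its eigenvalues are the diagonal entries: 4/(1 - r^2)^2, 4*r^2/(1 - r^2)^2 (at a generic point, where coordinate-dependent entries are positive).
2 positive, 0 negative.
(2, 0) - Riemannian (positive definite)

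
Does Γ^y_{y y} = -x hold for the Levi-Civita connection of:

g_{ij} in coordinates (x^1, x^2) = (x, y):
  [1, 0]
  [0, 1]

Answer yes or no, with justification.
Γ^y_{y y} = (1/2) g^{yy} (∂_y g_{yy} + ∂_y g_{yy} - ∂_y g_{yy}) = (1/2)(1)((0) + (0) - (0)) = 0
This differs from the proposed value -x.
No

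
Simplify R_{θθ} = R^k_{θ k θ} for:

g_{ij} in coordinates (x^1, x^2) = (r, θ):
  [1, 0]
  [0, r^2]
Non-zero Christoffel symbols (Γ^k_{ij} = Γ^k_{ji}):
Γ^r_{θ θ} = -r
Γ^θ_{r θ} = 1/r
R^r_{θ r θ} = ∂_r Γ^r_{θ θ} - ∂_θ Γ^r_{θ r} + Γ^r_{r m} Γ^m_{θ θ} - Γ^r_{θ m} Γ^m_{θ r}
  = (-1) - (0) + (0) - (-1) = 0
R^θ_{θ θ θ} = 0 (a repeated index in an antisymmetric pair)
R_{θθ} = R^r_{θ r θ} + R^θ_{θ θ θ} = (0) + (0) = 0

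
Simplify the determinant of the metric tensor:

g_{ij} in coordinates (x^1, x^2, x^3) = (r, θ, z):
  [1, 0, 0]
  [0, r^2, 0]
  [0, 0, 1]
Diagonal metric: det(g) = g_{11}·g_{22}·g_{33}
= (1)·(r^2)·(1)
det(g) = r^2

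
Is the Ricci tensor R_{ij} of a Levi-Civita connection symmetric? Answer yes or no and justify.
R_{ij} = R^k_{ikj}; the pair symmetry R_{kilj} = R_{ljki} gives R_{ij} = R_{ji}.
Yes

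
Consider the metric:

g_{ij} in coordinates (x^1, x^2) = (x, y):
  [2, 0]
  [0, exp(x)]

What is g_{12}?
With x^1 = x, x^2 = y, g_{12} = g_{xy} is the row-1, column-2 entry of the matrix.
g_{12} = 0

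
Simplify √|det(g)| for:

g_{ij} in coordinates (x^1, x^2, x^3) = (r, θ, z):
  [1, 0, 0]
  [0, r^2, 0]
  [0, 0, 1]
det(g) = r^2
√|det(g)| = r
Volume element: dV = r dr dθ dz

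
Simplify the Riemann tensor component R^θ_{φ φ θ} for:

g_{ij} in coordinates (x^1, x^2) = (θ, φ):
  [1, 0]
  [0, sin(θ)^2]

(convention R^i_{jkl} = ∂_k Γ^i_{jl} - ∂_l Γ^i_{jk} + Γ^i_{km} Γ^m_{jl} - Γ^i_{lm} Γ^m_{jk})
Non-zero Christoffel symbols (Γ^k_{ij} = Γ^k_{ji}):
Γ^θ_{φ φ} = -sin(2*θ)/2
Γ^φ_{θ φ} = 1/tan(θ)
R^θ_{φ φ θ} = ∂_φ Γ^θ_{φ θ} - ∂_θ Γ^θ_{φ φ} + Γ^θ_{φ m} Γ^m_{φ θ} - Γ^θ_{θ m} Γ^m_{φ φ}
  = (0) - (-cos(2*θ)) + (-cos(θ)^2) - (0) = -sin(θ)^2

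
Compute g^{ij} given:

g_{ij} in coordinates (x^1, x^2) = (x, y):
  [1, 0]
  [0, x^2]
The metric is diagonal, so g^{ij} is diagonal with entries 1/g_{ii}: diag(1, 1/(x^2)).
g^{ij}:
  [1, 0]
  [0, 1/x^2]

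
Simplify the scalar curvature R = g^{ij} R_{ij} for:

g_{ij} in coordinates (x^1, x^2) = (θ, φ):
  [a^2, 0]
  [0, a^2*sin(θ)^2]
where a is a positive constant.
Non-zero Christoffel symbols (Γ^k_{ij} = Γ^k_{ji}):
Γ^θ_{φ φ} = -sin(2*θ)/2
Γ^φ_{θ φ} = 1/tan(θ)
Ricci tensor (R_{ij} = R^k_{ikj}): R_{θθ} = 1, R_{θφ} = 0, R_{φφ} = sin(θ)^2
Inverse metric: g^{θθ} = 1/a^2, g^{φφ} = 1/(a^2*sin(θ)^2)
R = g^{ij} R_{ij} = (1/a^2)(1) + (1/(a^2*sin(θ)^2))(sin(θ)^2) = 2/a^2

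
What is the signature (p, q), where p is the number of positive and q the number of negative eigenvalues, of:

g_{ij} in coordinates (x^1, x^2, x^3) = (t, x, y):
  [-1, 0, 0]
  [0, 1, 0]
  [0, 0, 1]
The metric is diagonal, so its eigenvalues are the diagonal entries: -1, 1, 1 (at a generic point, where coordinate-dependent entries are positive).
2 positive, 1 negative.
(2, 1) - Lorentzian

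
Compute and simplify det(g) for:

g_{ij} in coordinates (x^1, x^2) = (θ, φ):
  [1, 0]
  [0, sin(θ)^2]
For a 2×2 metric: det(g) = g_{11}·g_{22} - g_{12}·g_{21}
= (1)·(sin(θ)^2) - (0)·(0)
= sin(θ)^2 - 0
det(g) = sin(θ)^2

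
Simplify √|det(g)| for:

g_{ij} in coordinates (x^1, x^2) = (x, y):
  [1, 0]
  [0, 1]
det(g) = 1
√|det(g)| = 1
Volume element: dV = 1 dx dy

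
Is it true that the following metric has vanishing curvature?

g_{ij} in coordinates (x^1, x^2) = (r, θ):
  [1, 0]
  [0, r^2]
Non-zero Christoffel symbols:
Γ^r_{θ θ} = -r
Γ^θ_{r θ} = 1/r
Ricci tensor: R_{rr} = 0, R_{rθ} = 0, R_{θθ} = 0
All R_{ij} vanish; in 2 dimensions the Riemann tensor is fully determined by the Ricci tensor, so R^i_{jkl} = 0: the metric is flat (curvilinear coordinates on flat space).
Yes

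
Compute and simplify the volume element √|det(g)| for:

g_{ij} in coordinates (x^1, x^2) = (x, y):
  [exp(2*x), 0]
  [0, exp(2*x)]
det(g) = exp(4*x)
√|det(g)| = exp(2*x)
Volume element: dV = exp(2*x) dx dy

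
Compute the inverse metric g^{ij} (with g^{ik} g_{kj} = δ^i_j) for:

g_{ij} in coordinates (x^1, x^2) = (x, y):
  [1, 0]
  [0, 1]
The metric is diagonal, so g^{ij} is diagonal with entries 1/g_{ii}: diag(1, 1).
g^{ij}:
  [1, 0]
  [0, 1]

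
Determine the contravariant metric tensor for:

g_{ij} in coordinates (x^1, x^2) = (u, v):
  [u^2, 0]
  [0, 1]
The metric is diagonal, so g^{ij} is diagonal with entries 1/g_{ii}: diag(1/(u^2), 1).
g^{ij}:
  [1/u^2, 0]
  [0, 1]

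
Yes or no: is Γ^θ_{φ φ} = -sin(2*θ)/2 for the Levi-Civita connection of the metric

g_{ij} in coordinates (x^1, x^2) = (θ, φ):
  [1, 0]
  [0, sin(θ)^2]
Γ^θ_{φ φ} = (1/2) g^{θθ} (∂_φ g_{θφ} + ∂_φ g_{θφ} - ∂_θ g_{φφ}) = (1/2)(1)((0) + (0) - (sin(2*θ))) = -sin(2*θ)/2
This equals the proposed value -sin(2*θ)/2.
Yes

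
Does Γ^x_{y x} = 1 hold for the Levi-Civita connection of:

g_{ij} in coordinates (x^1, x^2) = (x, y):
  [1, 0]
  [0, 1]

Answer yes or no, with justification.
Γ^x_{y x} = (1/2) g^{xx} (∂_y g_{xx} + ∂_x g_{xy} - ∂_x g_{yx}) = (1/2)(1)((0) + (0) - (0)) = 0
This differs from the proposed value 1.
No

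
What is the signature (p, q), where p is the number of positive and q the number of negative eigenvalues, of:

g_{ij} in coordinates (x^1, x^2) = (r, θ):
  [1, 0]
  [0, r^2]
The metric is diagonal, so its eigenvalues are the diagonal entries: 1, r^2 (at a generic point, where coordinate-dependent entries are positive).
2 positive, 0 negative.
(2, 0) - Riemannian (positive definite)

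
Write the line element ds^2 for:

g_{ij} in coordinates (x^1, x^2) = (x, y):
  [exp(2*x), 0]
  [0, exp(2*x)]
ds^2 = g_{ij} dx^i dx^j; only the non-zero components contribute.
ds^2 = exp(2*x) dx^2 + exp(2*x) dy^2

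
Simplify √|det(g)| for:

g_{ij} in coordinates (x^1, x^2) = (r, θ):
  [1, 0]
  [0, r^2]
det(g) = r^2
√|det(g)| = r
Volume element: dV = r dr dθ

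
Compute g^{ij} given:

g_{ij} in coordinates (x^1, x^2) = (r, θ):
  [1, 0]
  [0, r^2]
The metric is diagonal, so g^{ij} is diagonal with entries 1/g_{ii}: diag(1, 1/(r^2)).
g^{ij}:
  [1, 0]
  [0, 1/r^2]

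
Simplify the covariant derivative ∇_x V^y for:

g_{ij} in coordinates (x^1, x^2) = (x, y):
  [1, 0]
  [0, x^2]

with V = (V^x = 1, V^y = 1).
Non-zero Christoffel symbols:
Γ^x_{y y} = -x
Γ^y_{x y} = 1/x
∇_x V^y = ∂_x V^y + Γ^y_{x j} V^j
  = (0) + (0)(1) + (1/x)(1)
  = 1/x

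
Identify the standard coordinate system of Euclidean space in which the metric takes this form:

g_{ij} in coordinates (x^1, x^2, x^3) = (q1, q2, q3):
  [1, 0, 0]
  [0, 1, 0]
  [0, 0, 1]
All components are constant and the metric is the identity, i.e. orthonormal rectilinear coordinates.
Cartesian (3D) coordinates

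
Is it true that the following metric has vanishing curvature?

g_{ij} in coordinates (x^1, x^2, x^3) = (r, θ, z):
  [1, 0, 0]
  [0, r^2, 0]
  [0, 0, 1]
Non-zero Christoffel symbols:
Γ^r_{θ θ} = -r
Γ^θ_{r θ} = 1/r
Ricci tensor: R_{rr} = 0, R_{rθ} = 0, R_{rz} = 0, R_{θθ} = 0, R_{θz} = 0, R_{zz} = 0
All R_{ij} vanish; in 3 dimensions the Riemann tensor is fully determined by the Ricci tensor, so R^i_{jkl} = 0: the metric is flat (curvilinear coordinates on flat space).
Yes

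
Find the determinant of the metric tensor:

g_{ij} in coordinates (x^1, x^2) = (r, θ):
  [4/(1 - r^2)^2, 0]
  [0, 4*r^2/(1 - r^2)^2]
For a 2×2 metric: det(g) = g_{11}·g_{22} - g_{12}·g_{21}
= (4/(1 - r^2)^2)·(4*r^2/(1 - r^2)^2) - (0)·(0)
= 16*r^2/(1 - r^2)^4 - 0
det(g) = 16*r^2/(1 - r^2)^4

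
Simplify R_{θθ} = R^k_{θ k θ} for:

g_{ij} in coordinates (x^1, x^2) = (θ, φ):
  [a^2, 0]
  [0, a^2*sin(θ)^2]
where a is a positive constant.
Non-zero Christoffel symbols (Γ^k_{ij} = Γ^k_{ji}):
Γ^θ_{φ φ} = -sin(2*θ)/2
Γ^φ_{θ φ} = 1/tan(θ)
R^θ_{θ θ θ} = 0 (a repeated index in an antisymmetric pair)
R^φ_{θ φ θ} = ∂_φ Γ^φ_{θ θ} - ∂_θ Γ^φ_{θ φ} + Γ^φ_{φ m} Γ^m_{θ θ} - Γ^φ_{θ m} Γ^m_{θ φ}
  = (0) - (-1/sin(θ)^2) + (0) - (1/tan(θ)^2) = 1
R_{θθ} = R^θ_{θ θ θ} + R^φ_{θ φ θ} = (0) + (1) = 1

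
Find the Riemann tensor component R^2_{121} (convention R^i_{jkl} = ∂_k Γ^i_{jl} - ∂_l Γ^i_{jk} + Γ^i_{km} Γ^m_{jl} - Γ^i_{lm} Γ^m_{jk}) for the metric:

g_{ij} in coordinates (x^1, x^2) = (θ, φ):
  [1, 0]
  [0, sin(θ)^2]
Non-zero Christoffel symbols (Γ^k_{ij} = Γ^k_{ji}):
Γ^θ_{φ φ} = -sin(2*θ)/2
Γ^φ_{θ φ} = 1/tan(θ)
R^φ_{θ φ θ} = ∂_φ Γ^φ_{θ θ} - ∂_θ Γ^φ_{θ φ} + Γ^φ_{φ m} Γ^m_{θ θ} - Γ^φ_{θ m} Γ^m_{θ φ}
  = (0) - (-1/sin(θ)^2) + (0) - (1/tan(θ)^2) = 1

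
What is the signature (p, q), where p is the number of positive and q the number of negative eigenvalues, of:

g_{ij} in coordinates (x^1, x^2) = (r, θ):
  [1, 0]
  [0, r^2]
The metric is diagonal, so its eigenvalues are the diagonal entries: 1, r^2 (at a generic point, where coordinate-dependent entries are positive).
2 positive, 0 negative.
(2, 0) - Riemannian (positive definite)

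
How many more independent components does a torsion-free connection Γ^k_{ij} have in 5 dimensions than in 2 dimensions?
Independent components in n dimensions: n × n(n+1)/2 = n^2(n+1)/2.
5D: 5 × 15 = 75
2D: 2 × 3 = 6
Difference = 75 - 6 = 69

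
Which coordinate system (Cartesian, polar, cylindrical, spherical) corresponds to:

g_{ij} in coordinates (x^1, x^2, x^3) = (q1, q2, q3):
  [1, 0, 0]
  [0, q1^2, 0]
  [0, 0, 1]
The line element ds^2 = dq1^2 + q1^2 dq2^2 + dq3^2 is dr^2 + r^2 dθ^2 + dz^2 with q1 = r, q2 = θ, q3 = z.
cylindrical coordinates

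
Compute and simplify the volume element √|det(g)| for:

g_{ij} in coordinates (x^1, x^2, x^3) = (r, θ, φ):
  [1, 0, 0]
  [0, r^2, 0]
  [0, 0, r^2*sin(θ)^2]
det(g) = r^4*sin(θ)^2
√|det(g)| = r^2*sin(θ) (taking 0 < θ < π so that |sin(θ)| = sin(θ))
Volume element: dV = r^2*sin(θ) dr dθ dφ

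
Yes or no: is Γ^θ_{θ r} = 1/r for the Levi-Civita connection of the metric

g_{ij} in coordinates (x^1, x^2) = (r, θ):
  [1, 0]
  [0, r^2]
Γ^θ_{θ r} = (1/2) g^{θθ} (∂_θ g_{θr} + ∂_r g_{θθ} - ∂_θ g_{θr}) = (1/2)(1/r^2)((0) + (2*r) - (0)) = 1/r
This equals the proposed value 1/r.
Yes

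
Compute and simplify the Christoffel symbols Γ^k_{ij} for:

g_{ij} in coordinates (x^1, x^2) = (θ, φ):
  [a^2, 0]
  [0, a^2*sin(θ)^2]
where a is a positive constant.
Using Γ^k_{ij} = (1/2) g^{km} (∂_i g_{mj} + ∂_j g_{mi} - ∂_m g_{ij}); the metric is diagonal, so only the m = k term contributes.
Non-zero symbols (using the symmetry Γ^k_{ij} = Γ^k_{ji}):
Γ^θ_{φ φ} = (1/2) g^{θθ} (∂_φ g_{θφ} + ∂_φ g_{θφ} - ∂_θ g_{φφ}) = (1/2)(1/a^2)((0) + (0) - (a^2*sin(2*θ))) = -sin(2*θ)/2
Γ^φ_{θ φ} = (1/2) g^{φφ} (∂_θ g_{φφ} + ∂_φ g_{φθ} - ∂_φ g_{θφ}) = (1/2)(1/(a^2*sin(θ)^2))((a^2*sin(2*θ)) + (0) - (0)) = 1/tan(θ)
All other Christoffel symbols are zero.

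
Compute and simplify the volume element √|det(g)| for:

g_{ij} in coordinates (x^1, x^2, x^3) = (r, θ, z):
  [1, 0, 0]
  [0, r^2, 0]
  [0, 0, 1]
det(g) = r^2
√|det(g)| = r
Volume element: dV = r dr dθ dz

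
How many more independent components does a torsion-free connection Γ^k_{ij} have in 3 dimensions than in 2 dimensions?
Independent components in n dimensions: n × n(n+1)/2 = n^2(n+1)/2.
3D: 3 × 6 = 18
2D: 2 × 3 = 6
Difference = 18 - 6 = 12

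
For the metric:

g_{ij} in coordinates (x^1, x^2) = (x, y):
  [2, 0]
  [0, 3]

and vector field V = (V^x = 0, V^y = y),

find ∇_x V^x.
All Christoffel symbols are zero.
∇_x V^x = ∂_x V^x + Γ^x_{x j} V^j
  = (0) + (0)(0) + (0)(y)
  = 0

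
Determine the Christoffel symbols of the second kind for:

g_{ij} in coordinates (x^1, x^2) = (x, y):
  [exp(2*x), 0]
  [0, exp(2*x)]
Using Γ^k_{ij} = (1/2) g^{km} (∂_i g_{mj} + ∂_j g_{mi} - ∂_m g_{ij}); the metric is diagonal, so only the m = k term contributes.
Non-zero symbols (using the symmetry Γ^k_{ij} = Γ^k_{ji}):
Γ^x_{x x} = (1/2) g^{xx} (∂_x g_{xx} + ∂_x g_{xx} - ∂_x g_{xx}) = (1/2)(exp(-2*x))((2*exp(2*x)) + (2*exp(2*x)) - (2*exp(2*x))) = 1
Γ^x_{y y} = (1/2) g^{xx} (∂_y g_{xy} + ∂_y g_{xy} - ∂_x g_{yy}) = (1/2)(exp(-2*x))((0) + (0) - (2*exp(2*x))) = -1
Γ^y_{x y} = (1/2) g^{yy} (∂_x g_{yy} + ∂_y g_{yx} - ∂_y g_{xy}) = (1/2)(exp(-2*x))((2*exp(2*x)) + (0) - (0)) = 1
All other Christoffel symbols are zero.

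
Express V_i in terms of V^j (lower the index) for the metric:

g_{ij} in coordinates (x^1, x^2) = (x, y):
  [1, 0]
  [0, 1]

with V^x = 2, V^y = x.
V_i = g_{ij} V^j:
V_x = (1)(2) + (0)(x) = 2
V_y = (0)(2) + (1)(x) = x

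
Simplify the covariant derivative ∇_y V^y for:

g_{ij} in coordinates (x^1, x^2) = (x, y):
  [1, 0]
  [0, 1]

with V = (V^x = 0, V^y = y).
All Christoffel symbols are zero.
∇_y V^y = ∂_y V^y + Γ^y_{y j} V^j
  = (1) + (0)(0) + (0)(y)
  = 1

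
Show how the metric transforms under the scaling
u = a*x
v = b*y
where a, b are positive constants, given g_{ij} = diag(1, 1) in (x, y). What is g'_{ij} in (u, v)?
Invert the transformation: x = u/a, y = v/b
g'_{ij} = (∂x^k/∂x'^i)(∂x^l/∂x'^j) g_{kl}; with g_{kl} = δ_{kl} this is Σ_k (∂x^k/∂x'^i)(∂x^k/∂x'^j).
Jacobian: ∂x/∂u = 1/a, ∂x/∂v = 0, ∂y/∂u = 0, ∂y/∂v = 1/b
g'_{uu} = (1/a)(1/a) + (0)(0) = 1/a^2
g'_{uv} = (1/a)(0) + (0)(1/b) = 0
g'_{vv} = (0)(0) + (1/b)(1/b) = 1/b^2
g'_{ij} = diag(1/a^2, 1/b^2)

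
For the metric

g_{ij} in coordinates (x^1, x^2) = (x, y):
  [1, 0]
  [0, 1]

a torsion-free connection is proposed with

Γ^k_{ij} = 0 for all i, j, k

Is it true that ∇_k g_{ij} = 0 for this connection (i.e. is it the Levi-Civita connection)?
Using ∇_k g_{ij} = ∂_k g_{ij} - Γ^m_{ki} g_{mj} - Γ^m_{kj} g_{im}:
e.g. ∇_y g_{xy} = (0) - (0) - (0) = 0
Every component ∇_k g_{ij} vanishes: the connection is metric compatible.
Yes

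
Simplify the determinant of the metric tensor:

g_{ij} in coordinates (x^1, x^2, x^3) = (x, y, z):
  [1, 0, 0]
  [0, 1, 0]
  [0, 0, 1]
Diagonal metric: det(g) = g_{11}·g_{22}·g_{33}
= (1)·(1)·(1)
det(g) = 1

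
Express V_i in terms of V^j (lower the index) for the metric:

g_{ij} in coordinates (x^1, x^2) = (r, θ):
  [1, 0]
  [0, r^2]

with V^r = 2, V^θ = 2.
V_i = g_{ij} V^j:
V_r = (1)(2) + (0)(2) = 2
V_θ = (0)(2) + (r^2)(2) = 2*r^2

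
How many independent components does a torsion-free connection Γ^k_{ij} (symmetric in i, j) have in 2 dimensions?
Γ^k_{ij} has n choices for the upper index and n(n+1)/2 independent symmetric lower index pairs.
Total = 2 × 2×3/2 = 2 × 3 = 6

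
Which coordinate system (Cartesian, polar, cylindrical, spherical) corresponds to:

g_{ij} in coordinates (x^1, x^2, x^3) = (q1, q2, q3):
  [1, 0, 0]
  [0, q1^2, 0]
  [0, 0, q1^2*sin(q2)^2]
The line element ds^2 = dq1^2 + q1^2 dq2^2 + q1^2 sin(q2)^2 dq3^2 is dr^2 + r^2 dθ^2 + r^2 sin(θ)^2 dφ^2 with q1 = r, q2 = θ, q3 = φ.
spherical coordinates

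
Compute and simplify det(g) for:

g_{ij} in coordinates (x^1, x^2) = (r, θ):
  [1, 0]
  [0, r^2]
For a 2×2 metric: det(g) = g_{11}·g_{22} - g_{12}·g_{21}
= (1)·(r^2) - (0)·(0)
= r^2 - 0
det(g) = r^2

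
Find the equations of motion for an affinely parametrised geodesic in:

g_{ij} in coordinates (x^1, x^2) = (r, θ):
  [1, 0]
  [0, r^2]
Geodesic equation: d^2x^k/dλ^2 + Γ^k_{ij} (dx^i/dλ)(dx^j/dλ) = 0.
Non-zero Christoffel symbols:
Γ^r_{θ θ} = -r
Γ^θ_{r θ} = 1/r
Substituting (the symmetric pair Γ^k_{ij}, Γ^k_{ji} combines into a factor 2):
d^2r/dλ^2 - r (dθ/dλ)^2 = 0
d^2θ/dλ^2 + (2/r) (dr/dλ)(dθ/dλ) = 0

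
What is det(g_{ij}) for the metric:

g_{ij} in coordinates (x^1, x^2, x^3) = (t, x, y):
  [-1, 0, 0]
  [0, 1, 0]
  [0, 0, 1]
Diagonal metric: det(g) = g_{11}·g_{22}·g_{33}
= (-1)·(1)·(1)
det(g) = -1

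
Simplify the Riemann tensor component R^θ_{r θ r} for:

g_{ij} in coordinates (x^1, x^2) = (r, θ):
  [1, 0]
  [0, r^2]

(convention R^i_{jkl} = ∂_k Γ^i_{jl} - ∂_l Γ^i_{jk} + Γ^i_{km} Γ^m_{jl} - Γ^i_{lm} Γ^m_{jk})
Non-zero Christoffel symbols (Γ^k_{ij} = Γ^k_{ji}):
Γ^r_{θ θ} = -r
Γ^θ_{r θ} = 1/r
R^θ_{r θ r} = ∂_θ Γ^θ_{r r} - ∂_r Γ^θ_{r θ} + Γ^θ_{θ m} Γ^m_{r r} - Γ^θ_{r m} Γ^m_{r θ}
  = (0) - (-1/r^2) + (0) - (1/r^2) = 0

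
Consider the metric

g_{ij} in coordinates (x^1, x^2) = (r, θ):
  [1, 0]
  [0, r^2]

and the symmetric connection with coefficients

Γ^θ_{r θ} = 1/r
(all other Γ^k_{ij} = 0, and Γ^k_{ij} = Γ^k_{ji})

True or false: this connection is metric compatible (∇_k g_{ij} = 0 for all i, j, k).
Using ∇_k g_{ij} = ∂_k g_{ij} - Γ^m_{ki} g_{mj} - Γ^m_{kj} g_{im}:
∇_θ g_{rθ} = (0) - (r) - (0) = -r ≠ 0
So the connection is not metric compatible (it is not the Levi-Civita connection).
False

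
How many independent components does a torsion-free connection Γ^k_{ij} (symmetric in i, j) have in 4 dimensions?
Γ^k_{ij} has n choices for the upper index and n(n+1)/2 independent symmetric lower index pairs.
Total = 4 × 4×5/2 = 4 × 10 = 40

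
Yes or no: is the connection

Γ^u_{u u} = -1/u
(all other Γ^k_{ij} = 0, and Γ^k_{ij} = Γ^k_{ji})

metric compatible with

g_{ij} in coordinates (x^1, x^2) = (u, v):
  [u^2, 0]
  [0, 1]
Using ∇_k g_{ij} = ∂_k g_{ij} - Γ^m_{ki} g_{mj} - Γ^m_{kj} g_{im}:
∇_u g_{uu} = (2*u) - (-u) - (-u) = 4*u ≠ 0
So the connection is not metric compatible (it is not the Levi-Civita connection).
No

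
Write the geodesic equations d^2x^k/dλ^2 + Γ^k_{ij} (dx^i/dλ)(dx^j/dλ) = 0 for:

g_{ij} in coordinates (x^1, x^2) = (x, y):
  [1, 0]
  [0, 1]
Geodesic equation: d^2x^k/dλ^2 + Γ^k_{ij} (dx^i/dλ)(dx^j/dλ) = 0.
All Christoffel symbols vanish, so the geodesics are straight lines:
d^2x/dλ^2 = 0
d^2y/dλ^2 = 0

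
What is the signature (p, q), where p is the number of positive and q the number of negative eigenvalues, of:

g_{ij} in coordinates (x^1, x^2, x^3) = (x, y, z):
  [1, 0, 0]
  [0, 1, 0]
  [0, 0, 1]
The metric is diagonal, so its eigenvalues are the diagonal entries: 1, 1, 1 (at a generic point, where coordinate-dependent entries are positive).
3 positive, 0 negative.
(3, 0) - Riemannian (positive definite)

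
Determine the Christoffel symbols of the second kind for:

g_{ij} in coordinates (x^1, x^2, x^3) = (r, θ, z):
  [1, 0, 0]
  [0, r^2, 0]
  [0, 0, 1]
Using Γ^k_{ij} = (1/2) g^{km} (∂_i g_{mj} + ∂_j g_{mi} - ∂_m g_{ij}); the metric is diagonal, so only the m = k term contributes.
Non-zero symbols (using the symmetry Γ^k_{ij} = Γ^k_{ji}):
Γ^r_{θ θ} = (1/2) g^{rr} (∂_θ g_{rθ} + ∂_θ g_{rθ} - ∂_r g_{θθ}) = (1/2)(1)((0) + (0) - (2*r)) = -r
Γ^θ_{r θ} = (1/2) g^{θθ} (∂_r g_{θθ} + ∂_θ g_{θr} - ∂_θ g_{rθ}) = (1/2)(1/r^2)((2*r) + (0) - (0)) = 1/r
All other Christoffel symbols are zero.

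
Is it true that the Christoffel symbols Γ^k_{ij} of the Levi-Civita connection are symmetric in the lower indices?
The Levi-Civita connection is torsion-free, which is exactly Γ^k_{ij} = Γ^k_{ji}.
Yes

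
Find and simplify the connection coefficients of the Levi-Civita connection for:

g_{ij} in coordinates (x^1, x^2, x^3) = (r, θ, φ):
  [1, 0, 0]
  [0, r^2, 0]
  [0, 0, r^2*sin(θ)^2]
Using Γ^k_{ij} = (1/2) g^{km} (∂_i g_{mj} + ∂_j g_{mi} - ∂_m g_{ij}); the metric is diagonal, so only the m = k term contributes.
Non-zero symbols (using the symmetry Γ^k_{ij} = Γ^k_{ji}):
Γ^r_{θ θ} = (1/2) g^{rr} (∂_θ g_{rθ} + ∂_θ g_{rθ} - ∂_r g_{θθ}) = (1/2)(1)((0) + (0) - (2*r)) = -r
Γ^r_{φ φ} = (1/2) g^{rr} (∂_φ g_{rφ} + ∂_φ g_{rφ} - ∂_r g_{φφ}) = (1/2)(1)((0) + (0) - (2*r*sin(θ)^2)) = -r*sin(θ)^2
Γ^θ_{r θ} = (1/2) g^{θθ} (∂_r g_{θθ} + ∂_θ g_{θr} - ∂_θ g_{rθ}) = (1/2)(1/r^2)((2*r) + (0) - (0)) = 1/r
Γ^θ_{φ φ} = (1/2) g^{θθ} (∂_φ g_{θφ} + ∂_φ g_{θφ} - ∂_θ g_{φφ}) = (1/2)(1/r^2)((0) + (0) - (r^2*sin(2*θ))) = -sin(2*θ)/2
Γ^φ_{r φ} = (1/2) g^{φφ} (∂_r g_{φφ} + ∂_φ g_{φr} - ∂_φ g_{rφ}) = (1/2)(1/(r^2*sin(θ)^2))((2*r*sin(θ)^2) + (0) - (0)) = 1/r
Γ^φ_{θ φ} = (1/2) g^{φφ} (∂_θ g_{φφ} + ∂_φ g_{φθ} - ∂_φ g_{θφ}) = (1/2)(1/(r^2*sin(θ)^2))((r^2*sin(2*θ)) + (0) - (0)) = 1/tan(θ)
All other Christoffel symbols are zero.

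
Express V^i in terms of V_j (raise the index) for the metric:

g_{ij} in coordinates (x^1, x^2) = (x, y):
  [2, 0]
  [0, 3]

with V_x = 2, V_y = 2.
Inverse metric (diagonal): g^{xx} = 1/2, g^{yy} = 1/3
V^i = g^{ij} V_j:
V^x = (1/2)(2) + (0)(2) = 1
V^y = (0)(2) + (1/3)(2) = 2/3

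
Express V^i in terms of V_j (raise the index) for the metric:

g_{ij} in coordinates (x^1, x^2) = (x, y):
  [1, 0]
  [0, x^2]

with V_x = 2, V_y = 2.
Inverse metric (diagonal): g^{xx} = 1, g^{yy} = 1/x^2
V^i = g^{ij} V_j:
V^x = (1)(2) + (0)(2) = 2
V^y = (0)(2) + (1/x^2)(2) = 2/x^2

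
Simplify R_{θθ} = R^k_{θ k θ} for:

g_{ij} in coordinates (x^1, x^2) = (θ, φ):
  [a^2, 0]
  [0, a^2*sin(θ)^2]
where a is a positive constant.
Non-zero Christoffel symbols (Γ^k_{ij} = Γ^k_{ji}):
Γ^θ_{φ φ} = -sin(2*θ)/2
Γ^φ_{θ φ} = 1/tan(θ)
R^θ_{θ θ θ} = 0 (a repeated index in an antisymmetric pair)
R^φ_{θ φ θ} = ∂_φ Γ^φ_{θ θ} - ∂_θ Γ^φ_{θ φ} + Γ^φ_{φ m} Γ^m_{θ θ} - Γ^φ_{θ m} Γ^m_{θ φ}
  = (0) - (-1/sin(θ)^2) + (0) - (1/tan(θ)^2) = 1
R_{θθ} = R^θ_{θ θ θ} + R^φ_{θ φ θ} = (0) + (1) = 1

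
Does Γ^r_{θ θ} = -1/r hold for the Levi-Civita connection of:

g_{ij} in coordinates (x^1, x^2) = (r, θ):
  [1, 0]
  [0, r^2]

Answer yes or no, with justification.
Γ^r_{θ θ} = (1/2) g^{rr} (∂_θ g_{rθ} + ∂_θ g_{rθ} - ∂_r g_{θθ}) = (1/2)(1)((0) + (0) - (2*r)) = -r
This differs from the proposed value -1/r.
No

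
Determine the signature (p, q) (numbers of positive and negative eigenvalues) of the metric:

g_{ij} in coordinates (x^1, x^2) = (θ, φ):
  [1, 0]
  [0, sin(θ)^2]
The metric is diagonal, so its eigenvalues are the diagonal entries: 1, sin(θ)^2 (at a generic point, where coordinate-dependent entries are positive).
2 positive, 0 negative.
(2, 0) - Riemannian (positive definite)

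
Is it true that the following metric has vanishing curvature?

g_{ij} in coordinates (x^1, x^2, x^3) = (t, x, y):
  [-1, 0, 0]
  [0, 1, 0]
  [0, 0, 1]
All metric components are constant, so every Christoffel symbol vanishes and R^i_{jkl} = 0.
Yes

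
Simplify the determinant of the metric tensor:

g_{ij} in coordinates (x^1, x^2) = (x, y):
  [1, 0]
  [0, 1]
For a 2×2 metric: det(g) = g_{11}·g_{22} - g_{12}·g_{21}
= (1)·(1) - (0)·(0)
= 1 - 0
det(g) = 1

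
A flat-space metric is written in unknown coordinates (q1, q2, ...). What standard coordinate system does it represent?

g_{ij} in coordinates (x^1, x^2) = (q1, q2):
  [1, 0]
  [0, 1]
All components are constant and the metric is the identity, i.e. orthonormal rectilinear coordinates.
Cartesian (2D) coordinates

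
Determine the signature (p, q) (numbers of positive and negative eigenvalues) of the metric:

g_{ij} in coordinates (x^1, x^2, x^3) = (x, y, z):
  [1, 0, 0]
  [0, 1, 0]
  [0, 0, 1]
The metric is diagonal, so its eigenvalues are the diagonal entries: 1, 1, 1 (at a generic point, where coordinate-dependent entries are positive).
3 positive, 0 negative.
(3, 0) - Riemannian (positive definite)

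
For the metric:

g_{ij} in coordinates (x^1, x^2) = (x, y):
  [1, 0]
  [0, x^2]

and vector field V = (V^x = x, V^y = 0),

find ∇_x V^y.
Non-zero Christoffel symbols:
Γ^x_{y y} = -x
Γ^y_{x y} = 1/x
∇_x V^y = ∂_x V^y + Γ^y_{x j} V^j
  = (0) + (0)(x) + (1/x)(0)
  = 0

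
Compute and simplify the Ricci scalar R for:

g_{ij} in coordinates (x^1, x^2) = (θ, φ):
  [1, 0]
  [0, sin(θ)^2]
Non-zero Christoffel symbols (Γ^k_{ij} = Γ^k_{ji}):
Γ^θ_{φ φ} = -sin(2*θ)/2
Γ^φ_{θ φ} = 1/tan(θ)
Ricci tensor (R_{ij} = R^k_{ikj}): R_{θθ} = 1, R_{θφ} = 0, R_{φφ} = sin(θ)^2
Inverse metric: g^{θθ} = 1, g^{φφ} = 1/sin(θ)^2
R = g^{ij} R_{ij} = (1)(1) + (1/sin(θ)^2)(sin(θ)^2) = 2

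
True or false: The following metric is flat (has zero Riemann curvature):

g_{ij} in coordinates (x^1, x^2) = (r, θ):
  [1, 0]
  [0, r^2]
Non-zero Christoffel symbols:
Γ^r_{θ θ} = -r
Γ^θ_{r θ} = 1/r
Ricci tensor: R_{rr} = 0, R_{rθ} = 0, R_{θθ} = 0
All R_{ij} vanish; in 2 dimensions the Riemann tensor is fully determined by the Ricci tensor, so R^i_{jkl} = 0: the metric is flat (curvilinear coordinates on flat space).
True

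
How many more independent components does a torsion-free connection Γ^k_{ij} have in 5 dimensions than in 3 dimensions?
Independent components in n dimensions: n × n(n+1)/2 = n^2(n+1)/2.
5D: 5 × 15 = 75
3D: 3 × 6 = 18
Difference = 75 - 18 = 57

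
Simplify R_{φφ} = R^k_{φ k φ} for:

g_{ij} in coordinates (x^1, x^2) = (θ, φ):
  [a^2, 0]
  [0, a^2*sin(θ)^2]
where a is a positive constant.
Non-zero Christoffel symbols (Γ^k_{ij} = Γ^k_{ji}):
Γ^θ_{φ φ} = -sin(2*θ)/2
Γ^φ_{θ φ} = 1/tan(θ)
R^θ_{φ θ φ} = ∂_θ Γ^θ_{φ φ} - ∂_φ Γ^θ_{φ θ} + Γ^θ_{θ m} Γ^m_{φ φ} - Γ^θ_{φ m} Γ^m_{φ θ}
  = (-cos(2*θ)) - (0) + (0) - (-cos(θ)^2) = sin(θ)^2
R^φ_{φ φ φ} = 0 (a repeated index in an antisymmetric pair)
R_{φφ} = R^θ_{φ θ φ} + R^φ_{φ φ φ} = (sin(θ)^2) + (0) = sin(θ)^2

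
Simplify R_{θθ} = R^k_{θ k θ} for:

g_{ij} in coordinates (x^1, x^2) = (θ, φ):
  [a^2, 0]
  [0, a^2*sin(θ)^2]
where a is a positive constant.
Non-zero Christoffel symbols (Γ^k_{ij} = Γ^k_{ji}):
Γ^θ_{φ φ} = -sin(2*θ)/2
Γ^φ_{θ φ} = 1/tan(θ)
R^θ_{θ θ θ} = 0 (a repeated index in an antisymmetric pair)
R^φ_{θ φ θ} = ∂_φ Γ^φ_{θ θ} - ∂_θ Γ^φ_{θ φ} + Γ^φ_{φ m} Γ^m_{θ θ} - Γ^φ_{θ m} Γ^m_{θ φ}
  = (0) - (-1/sin(θ)^2) + (0) - (1/tan(θ)^2) = 1
R_{θθ} = R^θ_{θ θ θ} + R^φ_{θ φ θ} = (0) + (1) = 1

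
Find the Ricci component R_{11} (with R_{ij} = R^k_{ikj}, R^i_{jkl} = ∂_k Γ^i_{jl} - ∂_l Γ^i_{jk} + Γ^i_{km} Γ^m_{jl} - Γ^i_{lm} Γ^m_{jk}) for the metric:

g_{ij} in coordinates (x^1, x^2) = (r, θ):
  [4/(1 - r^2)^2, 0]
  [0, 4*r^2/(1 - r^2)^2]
Non-zero Christoffel symbols (Γ^k_{ij} = Γ^k_{ji}):
Γ^r_{r r} = 2*r/(1 - r^2)
Γ^r_{θ θ} = (r^3 + r)/(r^2 - 1)
Γ^θ_{r θ} = (-r^2 - 1)/(r^3 - r)
R^r_{r r r} = 0 (a repeated index in an antisymmetric pair)
R^θ_{r θ r} = ∂_θ Γ^θ_{r r} - ∂_r Γ^θ_{r θ} + Γ^θ_{θ m} Γ^m_{r r} - Γ^θ_{r m} Γ^m_{r θ}
  = (0) - ((r^4 + 4*r^2 - 1)/(r^3 - r)^2) + (2*(r^2 + 1)/(r^2 - 1)^2) - ((r^2 + 1)^2/(r^3 - r)^2) = -4/(r^2 - 1)^2
R_{rr} = R^r_{r r r} + R^θ_{r θ r} = (0) + (-4/(r^2 - 1)^2) = -4/(r^2 - 1)^2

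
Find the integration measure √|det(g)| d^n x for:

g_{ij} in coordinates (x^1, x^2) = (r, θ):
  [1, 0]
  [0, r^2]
det(g) = r^2
√|det(g)| = r
Volume element: dV = r dr dθ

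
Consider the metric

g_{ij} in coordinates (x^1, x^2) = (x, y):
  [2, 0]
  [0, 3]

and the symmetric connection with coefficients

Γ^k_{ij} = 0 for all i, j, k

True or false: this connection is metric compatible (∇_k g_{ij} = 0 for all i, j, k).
Using ∇_k g_{ij} = ∂_k g_{ij} - Γ^m_{ki} g_{mj} - Γ^m_{kj} g_{im}:
e.g. ∇_x g_{xx} = (0) - (0) - (0) = 0
Every component ∇_k g_{ij} vanishes: the connection is metric compatible.
True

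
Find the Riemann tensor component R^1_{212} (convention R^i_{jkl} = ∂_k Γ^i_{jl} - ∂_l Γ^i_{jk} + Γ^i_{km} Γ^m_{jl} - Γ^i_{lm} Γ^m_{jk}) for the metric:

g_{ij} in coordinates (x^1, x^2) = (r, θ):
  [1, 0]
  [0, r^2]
Non-zero Christoffel symbols (Γ^k_{ij} = Γ^k_{ji}):
Γ^r_{θ θ} = -r
Γ^θ_{r θ} = 1/r
R^r_{θ r θ} = ∂_r Γ^r_{θ θ} - ∂_θ Γ^r_{θ r} + Γ^r_{r m} Γ^m_{θ θ} - Γ^r_{θ m} Γ^m_{θ r}
  = (-1) - (0) + (0) - (-1) = 0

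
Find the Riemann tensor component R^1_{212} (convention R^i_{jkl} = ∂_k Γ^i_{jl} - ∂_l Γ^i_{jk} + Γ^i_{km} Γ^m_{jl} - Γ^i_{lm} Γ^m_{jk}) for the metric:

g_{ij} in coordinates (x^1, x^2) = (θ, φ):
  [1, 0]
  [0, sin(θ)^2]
Non-zero Christoffel symbols (Γ^k_{ij} = Γ^k_{ji}):
Γ^θ_{φ φ} = -sin(2*θ)/2
Γ^φ_{θ φ} = 1/tan(θ)
R^θ_{φ θ φ} = ∂_θ Γ^θ_{φ φ} - ∂_φ Γ^θ_{φ θ} + Γ^θ_{θ m} Γ^m_{φ φ} - Γ^θ_{φ m} Γ^m_{φ θ}
  = (-cos(2*θ)) - (0) + (0) - (-cos(θ)^2) = sin(θ)^2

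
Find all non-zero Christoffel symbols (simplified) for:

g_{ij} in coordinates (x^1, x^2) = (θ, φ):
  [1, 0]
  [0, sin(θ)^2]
Using Γ^k_{ij} = (1/2) g^{km} (∂_i g_{mj} + ∂_j g_{mi} - ∂_m g_{ij}); the metric is diagonal, so only the m = k term contributes.
Non-zero symbols (using the symmetry Γ^k_{ij} = Γ^k_{ji}):
Γ^θ_{φ φ} = (1/2) g^{θθ} (∂_φ g_{θφ} + ∂_φ g_{θφ} - ∂_θ g_{φφ}) = (1/2)(1)((0) + (0) - (sin(2*θ))) = -sin(2*θ)/2
Γ^φ_{θ φ} = (1/2) g^{φφ} (∂_θ g_{φφ} + ∂_φ g_{φθ} - ∂_φ g_{θφ}) = (1/2)(1/sin(θ)^2)((sin(2*θ)) + (0) - (0)) = 1/tan(θ)
All other Christoffel symbols are zero.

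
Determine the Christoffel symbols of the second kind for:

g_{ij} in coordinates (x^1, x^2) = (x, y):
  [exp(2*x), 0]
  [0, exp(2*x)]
Using Γ^k_{ij} = (1/2) g^{km} (∂_i g_{mj} + ∂_j g_{mi} - ∂_m g_{ij}); the metric is diagonal, so only the m = k term contributes.
Non-zero symbols (using the symmetry Γ^k_{ij} = Γ^k_{ji}):
Γ^x_{x x} = (1/2) g^{xx} (∂_x g_{xx} + ∂_x g_{xx} - ∂_x g_{xx}) = (1/2)(exp(-2*x))((2*exp(2*x)) + (2*exp(2*x)) - (2*exp(2*x))) = 1
Γ^x_{y y} = (1/2) g^{xx} (∂_y g_{xy} + ∂_y g_{xy} - ∂_x g_{yy}) = (1/2)(exp(-2*x))((0) + (0) - (2*exp(2*x))) = -1
Γ^y_{x y} = (1/2) g^{yy} (∂_x g_{yy} + ∂_y g_{yx} - ∂_y g_{xy}) = (1/2)(exp(-2*x))((2*exp(2*x)) + (0) - (0)) = 1
All other Christoffel symbols are zero.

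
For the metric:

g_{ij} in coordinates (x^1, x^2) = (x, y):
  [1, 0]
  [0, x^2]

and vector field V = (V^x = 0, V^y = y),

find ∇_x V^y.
Non-zero Christoffel symbols:
Γ^x_{y y} = -x
Γ^y_{x y} = 1/x
∇_x V^y = ∂_x V^y + Γ^y_{x j} V^j
  = (0) + (0)(0) + (1/x)(y)
  = y/x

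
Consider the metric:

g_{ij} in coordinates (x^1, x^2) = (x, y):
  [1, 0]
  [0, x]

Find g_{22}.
With x^1 = x, x^2 = y, g_{22} = g_{yy} is the row-2, column-2 entry of the matrix.
g_{22} = x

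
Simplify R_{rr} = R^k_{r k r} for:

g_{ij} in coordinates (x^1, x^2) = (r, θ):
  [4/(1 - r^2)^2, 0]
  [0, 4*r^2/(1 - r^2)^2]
Non-zero Christoffel symbols (Γ^k_{ij} = Γ^k_{ji}):
Γ^r_{r r} = 2*r/(1 - r^2)
Γ^r_{θ θ} = (r^3 + r)/(r^2 - 1)
Γ^θ_{r θ} = (-r^2 - 1)/(r^3 - r)
R^r_{r r r} = 0 (a repeated index in an antisymmetric pair)
R^θ_{r θ r} = ∂_θ Γ^θ_{r r} - ∂_r Γ^θ_{r θ} + Γ^θ_{θ m} Γ^m_{r r} - Γ^θ_{r m} Γ^m_{r θ}
  = (0) - ((r^4 + 4*r^2 - 1)/(r^3 - r)^2) + (2*(r^2 + 1)/(r^2 - 1)^2) - ((r^2 + 1)^2/(r^3 - r)^2) = -4/(r^2 - 1)^2
R_{rr} = R^r_{r r r} + R^θ_{r θ r} = (0) + (-4/(r^2 - 1)^2) = -4/(r^2 - 1)^2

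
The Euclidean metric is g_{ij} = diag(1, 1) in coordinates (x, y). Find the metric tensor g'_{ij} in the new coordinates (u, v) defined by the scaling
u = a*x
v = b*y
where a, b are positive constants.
Invert the transformation: x = u/a, y = v/b
g'_{ij} = (∂x^k/∂x'^i)(∂x^l/∂x'^j) g_{kl}; with g_{kl} = δ_{kl} this is Σ_k (∂x^k/∂x'^i)(∂x^k/∂x'^j).
Jacobian: ∂x/∂u = 1/a, ∂x/∂v = 0, ∂y/∂u = 0, ∂y/∂v = 1/b
g'_{uu} = (1/a)(1/a) + (0)(0) = 1/a^2
g'_{uv} = (1/a)(0) + (0)(1/b) = 0
g'_{vv} = (0)(0) + (1/b)(1/b) = 1/b^2
g'_{ij} = diag(1/a^2, 1/b^2)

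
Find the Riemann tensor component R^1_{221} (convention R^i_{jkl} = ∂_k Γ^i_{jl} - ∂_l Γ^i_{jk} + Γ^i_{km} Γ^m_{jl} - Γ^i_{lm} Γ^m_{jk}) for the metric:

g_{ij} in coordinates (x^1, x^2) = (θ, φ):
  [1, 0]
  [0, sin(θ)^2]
Non-zero Christoffel symbols (Γ^k_{ij} = Γ^k_{ji}):
Γ^θ_{φ φ} = -sin(2*θ)/2
Γ^φ_{θ φ} = 1/tan(θ)
R^θ_{φ φ θ} = ∂_φ Γ^θ_{φ θ} - ∂_θ Γ^θ_{φ φ} + Γ^θ_{φ m} Γ^m_{φ θ} - Γ^θ_{θ m} Γ^m_{φ φ}
  = (0) - (-cos(2*θ)) + (-cos(θ)^2) - (0) = -sin(θ)^2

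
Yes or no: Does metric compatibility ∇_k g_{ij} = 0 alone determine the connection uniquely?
One also needs vanishing torsion; metric compatibility plus torsion-freeness singles out the Levi-Civita connection.
No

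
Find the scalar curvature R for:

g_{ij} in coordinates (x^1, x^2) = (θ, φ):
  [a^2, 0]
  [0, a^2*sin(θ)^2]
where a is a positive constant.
Non-zero Christoffel symbols (Γ^k_{ij} = Γ^k_{ji}):
Γ^θ_{φ φ} = -sin(2*θ)/2
Γ^φ_{θ φ} = 1/tan(θ)
Ricci tensor (R_{ij} = R^k_{ikj}): R_{θθ} = 1, R_{θφ} = 0, R_{φφ} = sin(θ)^2
Inverse metric: g^{θθ} = 1/a^2, g^{φφ} = 1/(a^2*sin(θ)^2)
R = g^{ij} R_{ij} = (1/a^2)(1) + (1/(a^2*sin(θ)^2))(sin(θ)^2) = 2/a^2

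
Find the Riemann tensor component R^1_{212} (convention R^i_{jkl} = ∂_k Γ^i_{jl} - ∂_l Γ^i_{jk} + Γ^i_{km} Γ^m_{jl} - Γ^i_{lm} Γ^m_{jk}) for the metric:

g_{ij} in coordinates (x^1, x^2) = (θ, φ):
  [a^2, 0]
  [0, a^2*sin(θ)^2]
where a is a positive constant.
Non-zero Christoffel symbols (Γ^k_{ij} = Γ^k_{ji}):
Γ^θ_{φ φ} = -sin(2*θ)/2
Γ^φ_{θ φ} = 1/tan(θ)
R^θ_{φ θ φ} = ∂_θ Γ^θ_{φ φ} - ∂_φ Γ^θ_{φ θ} + Γ^θ_{θ m} Γ^m_{φ φ} - Γ^θ_{φ m} Γ^m_{φ θ}
  = (-cos(2*θ)) - (0) + (0) - (-cos(θ)^2) = sin(θ)^2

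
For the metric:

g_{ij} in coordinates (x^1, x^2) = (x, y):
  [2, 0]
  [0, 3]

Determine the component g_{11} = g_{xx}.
With x^1 = x, x^2 = y, g_{11} = g_{xx} is the row-1, column-1 entry of the matrix.
g_{11} = 2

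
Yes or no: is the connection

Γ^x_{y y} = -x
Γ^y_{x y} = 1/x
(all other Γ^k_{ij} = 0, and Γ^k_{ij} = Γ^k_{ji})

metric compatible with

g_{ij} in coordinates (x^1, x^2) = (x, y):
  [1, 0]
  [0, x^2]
Using ∇_k g_{ij} = ∂_k g_{ij} - Γ^m_{ki} g_{mj} - Γ^m_{kj} g_{im}:
e.g. ∇_x g_{yy} = (2*x) - (x) - (x) = 0
Every component ∇_k g_{ij} vanishes: the connection is metric compatible.
Yes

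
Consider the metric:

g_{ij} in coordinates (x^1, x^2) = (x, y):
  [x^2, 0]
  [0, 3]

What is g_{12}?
With x^1 = x, x^2 = y, g_{12} = g_{xy} is the row-1, column-2 entry of the matrix.
g_{12} = 0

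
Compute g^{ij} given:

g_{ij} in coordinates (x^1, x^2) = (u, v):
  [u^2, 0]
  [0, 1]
The metric is diagonal, so g^{ij} is diagonal with entries 1/g_{ii}: diag(1/(u^2), 1).
g^{ij}:
  [1/u^2, 0]
  [0, 1]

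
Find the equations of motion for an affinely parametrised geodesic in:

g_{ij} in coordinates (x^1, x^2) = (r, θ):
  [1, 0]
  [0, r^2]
Geodesic equation: d^2x^k/dλ^2 + Γ^k_{ij} (dx^i/dλ)(dx^j/dλ) = 0.
Non-zero Christoffel symbols:
Γ^r_{θ θ} = -r
Γ^θ_{r θ} = 1/r
Substituting (the symmetric pair Γ^k_{ij}, Γ^k_{ji} combines into a factor 2):
d^2r/dλ^2 - r (dθ/dλ)^2 = 0
d^2θ/dλ^2 + (2/r) (dr/dλ)(dθ/dλ) = 0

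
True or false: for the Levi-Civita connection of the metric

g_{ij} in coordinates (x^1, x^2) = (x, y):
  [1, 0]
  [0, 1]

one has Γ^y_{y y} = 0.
Γ^y_{y y} = (1/2) g^{yy} (∂_y g_{yy} + ∂_y g_{yy} - ∂_y g_{yy}) = (1/2)(1)((0) + (0) - (0)) = 0
This equals the proposed value 0.
True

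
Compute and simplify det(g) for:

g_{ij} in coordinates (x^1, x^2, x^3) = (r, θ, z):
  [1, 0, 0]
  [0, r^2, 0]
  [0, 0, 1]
Diagonal metric: det(g) = g_{11}·g_{22}·g_{33}
= (1)·(r^2)·(1)
det(g) = r^2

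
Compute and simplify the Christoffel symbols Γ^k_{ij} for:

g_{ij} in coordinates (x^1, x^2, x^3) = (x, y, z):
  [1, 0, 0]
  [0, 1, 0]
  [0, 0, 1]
Using Γ^k_{ij} = (1/2) g^{km} (∂_i g_{mj} + ∂_j g_{mi} - ∂_m g_{ij}); the metric is diagonal, so only the m = k term contributes.
Every metric component is constant, so all ∂_m g_{ij} = 0 and every Christoffel symbol vanishes.
All Christoffel symbols are zero.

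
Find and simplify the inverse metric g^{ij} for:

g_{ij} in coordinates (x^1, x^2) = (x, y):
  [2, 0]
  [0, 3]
The metric is diagonal, so g^{ij} is diagonal with entries 1/g_{ii}: diag(1/2, 1/3).
g^{ij}:
  [1/2, 0]
  [0, 1/3]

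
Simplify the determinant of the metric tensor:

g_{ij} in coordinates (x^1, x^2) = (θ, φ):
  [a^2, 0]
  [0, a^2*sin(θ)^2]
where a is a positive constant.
For a 2×2 metric: det(g) = g_{11}·g_{22} - g_{12}·g_{21}
= (a^2)·(a^2*sin(θ)^2) - (0)·(0)
= a^4*sin(θ)^2 - 0
det(g) = a^4*sin(θ)^2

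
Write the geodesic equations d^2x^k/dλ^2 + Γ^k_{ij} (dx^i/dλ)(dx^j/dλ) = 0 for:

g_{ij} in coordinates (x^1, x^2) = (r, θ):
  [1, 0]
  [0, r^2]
Geodesic equation: d^2x^k/dλ^2 + Γ^k_{ij} (dx^i/dλ)(dx^j/dλ) = 0.
Non-zero Christoffel symbols:
Γ^r_{θ θ} = -r
Γ^θ_{r θ} = 1/r
Substituting (the symmetric pair Γ^k_{ij}, Γ^k_{ji} combines into a factor 2):
d^2r/dλ^2 - r (dθ/dλ)^2 = 0
d^2θ/dλ^2 + (2/r) (dr/dλ)(dθ/dλ) = 0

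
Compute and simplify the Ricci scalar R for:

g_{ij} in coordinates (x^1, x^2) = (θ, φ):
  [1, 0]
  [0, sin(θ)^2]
Non-zero Christoffel symbols (Γ^k_{ij} = Γ^k_{ji}):
Γ^θ_{φ φ} = -sin(2*θ)/2
Γ^φ_{θ φ} = 1/tan(θ)
Ricci tensor (R_{ij} = R^k_{ikj}): R_{θθ} = 1, R_{θφ} = 0, R_{φφ} = sin(θ)^2
Inverse metric: g^{θθ} = 1, g^{φφ} = 1/sin(θ)^2
R = g^{ij} R_{ij} = (1)(1) + (1/sin(θ)^2)(sin(θ)^2) = 2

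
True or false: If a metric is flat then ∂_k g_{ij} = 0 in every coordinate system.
Flatness means R^i_{jkl} = 0; the components can still vary, e.g. the flat plane in polar coordinates has g_{θθ} = r^2.
False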